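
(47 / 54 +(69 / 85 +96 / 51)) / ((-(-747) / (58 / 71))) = 0.00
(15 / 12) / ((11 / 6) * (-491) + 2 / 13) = -195 / 140402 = -0.00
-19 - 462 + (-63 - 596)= -1140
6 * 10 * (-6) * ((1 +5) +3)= -3240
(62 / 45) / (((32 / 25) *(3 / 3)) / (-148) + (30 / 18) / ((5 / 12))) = 5735 / 16614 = 0.35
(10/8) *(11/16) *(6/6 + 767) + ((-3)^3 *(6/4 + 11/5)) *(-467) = 473133/10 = 47313.30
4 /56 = 1 /14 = 0.07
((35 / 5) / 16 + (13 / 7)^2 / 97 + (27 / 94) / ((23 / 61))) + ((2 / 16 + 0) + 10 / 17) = 2722517193 / 1397534096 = 1.95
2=2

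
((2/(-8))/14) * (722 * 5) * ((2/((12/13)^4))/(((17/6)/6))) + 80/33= -563422975/1507968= -373.63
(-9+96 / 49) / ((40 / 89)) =-6141 / 392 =-15.67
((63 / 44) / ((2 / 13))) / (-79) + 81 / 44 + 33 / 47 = 72039 / 29704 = 2.43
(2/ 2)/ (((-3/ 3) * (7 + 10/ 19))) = -19/ 143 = -0.13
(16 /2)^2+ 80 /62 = 2024 /31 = 65.29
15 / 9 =5 / 3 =1.67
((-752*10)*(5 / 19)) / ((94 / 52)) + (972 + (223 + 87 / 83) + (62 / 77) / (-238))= 1463905297 / 14450051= 101.31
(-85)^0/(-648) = -1/648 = -0.00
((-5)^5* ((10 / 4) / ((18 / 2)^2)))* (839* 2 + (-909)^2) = -12936859375 / 162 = -79857156.64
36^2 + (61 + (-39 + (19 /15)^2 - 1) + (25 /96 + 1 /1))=9503027 /7200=1319.86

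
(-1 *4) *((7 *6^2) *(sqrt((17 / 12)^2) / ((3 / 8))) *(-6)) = 22848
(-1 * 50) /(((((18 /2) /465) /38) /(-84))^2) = -1359930320000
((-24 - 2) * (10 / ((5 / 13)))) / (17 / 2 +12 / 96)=-78.38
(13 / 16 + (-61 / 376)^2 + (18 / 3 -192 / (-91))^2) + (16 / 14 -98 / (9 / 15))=-335701157089 / 3512203968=-95.58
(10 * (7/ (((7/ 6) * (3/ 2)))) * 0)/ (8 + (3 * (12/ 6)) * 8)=0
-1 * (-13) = 13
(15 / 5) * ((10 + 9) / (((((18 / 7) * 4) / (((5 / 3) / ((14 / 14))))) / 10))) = 3325 / 36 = 92.36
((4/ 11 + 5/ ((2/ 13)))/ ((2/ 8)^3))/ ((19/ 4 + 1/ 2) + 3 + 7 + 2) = 30848/ 253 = 121.93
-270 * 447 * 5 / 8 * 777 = -234440325 / 4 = -58610081.25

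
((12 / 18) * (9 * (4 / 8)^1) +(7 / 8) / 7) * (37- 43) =-18.75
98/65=1.51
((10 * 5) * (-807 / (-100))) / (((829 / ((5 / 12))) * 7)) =1345 / 46424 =0.03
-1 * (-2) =2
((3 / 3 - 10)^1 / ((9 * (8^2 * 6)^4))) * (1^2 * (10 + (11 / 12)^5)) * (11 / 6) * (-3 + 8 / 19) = 1428010969 / 616788090031177728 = 0.00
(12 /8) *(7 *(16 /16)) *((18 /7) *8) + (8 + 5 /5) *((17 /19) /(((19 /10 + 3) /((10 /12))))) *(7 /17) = 28803 /133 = 216.56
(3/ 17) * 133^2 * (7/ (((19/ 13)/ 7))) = 1779141/ 17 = 104655.35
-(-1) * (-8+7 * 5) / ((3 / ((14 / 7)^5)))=288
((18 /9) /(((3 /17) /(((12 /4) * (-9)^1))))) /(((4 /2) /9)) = -1377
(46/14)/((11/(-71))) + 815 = 61122/77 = 793.79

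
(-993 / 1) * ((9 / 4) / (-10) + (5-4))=-30783 / 40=-769.58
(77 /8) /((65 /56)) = 539 /65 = 8.29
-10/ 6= -5/ 3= -1.67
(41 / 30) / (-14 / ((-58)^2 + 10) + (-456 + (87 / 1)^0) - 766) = -9881 / 8827860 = -0.00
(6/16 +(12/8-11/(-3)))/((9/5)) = 665/216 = 3.08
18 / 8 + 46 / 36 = 127 / 36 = 3.53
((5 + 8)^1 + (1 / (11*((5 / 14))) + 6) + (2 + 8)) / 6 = 1609 / 330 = 4.88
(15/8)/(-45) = -1/24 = -0.04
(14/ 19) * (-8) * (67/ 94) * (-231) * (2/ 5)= 1733424/ 4465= 388.22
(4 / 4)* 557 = 557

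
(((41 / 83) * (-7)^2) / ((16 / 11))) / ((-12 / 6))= -22099 / 2656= -8.32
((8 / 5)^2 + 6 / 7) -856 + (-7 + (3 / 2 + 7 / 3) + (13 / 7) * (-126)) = -1144237 / 1050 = -1089.75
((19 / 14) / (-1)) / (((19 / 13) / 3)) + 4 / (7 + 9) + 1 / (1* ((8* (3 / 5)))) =-391 / 168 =-2.33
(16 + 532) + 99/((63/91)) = 691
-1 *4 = -4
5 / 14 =0.36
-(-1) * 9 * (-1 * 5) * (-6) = 270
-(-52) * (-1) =-52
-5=-5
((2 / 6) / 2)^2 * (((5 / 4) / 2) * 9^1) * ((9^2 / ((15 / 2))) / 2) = 27 / 32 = 0.84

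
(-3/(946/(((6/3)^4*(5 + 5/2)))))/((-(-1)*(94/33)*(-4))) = 135/4042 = 0.03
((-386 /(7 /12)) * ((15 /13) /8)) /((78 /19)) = -55005 /2366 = -23.25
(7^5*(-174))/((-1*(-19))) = -2924418/19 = -153916.74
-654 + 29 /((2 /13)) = -931 /2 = -465.50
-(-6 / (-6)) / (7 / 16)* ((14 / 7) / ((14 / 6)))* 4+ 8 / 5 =-6.24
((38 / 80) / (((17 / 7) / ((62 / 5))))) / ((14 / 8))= 1.39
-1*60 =-60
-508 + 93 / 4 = -1939 / 4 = -484.75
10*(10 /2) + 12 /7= 362 /7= 51.71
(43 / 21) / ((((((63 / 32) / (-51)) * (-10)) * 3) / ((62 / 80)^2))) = 702491 / 661500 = 1.06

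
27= 27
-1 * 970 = -970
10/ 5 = 2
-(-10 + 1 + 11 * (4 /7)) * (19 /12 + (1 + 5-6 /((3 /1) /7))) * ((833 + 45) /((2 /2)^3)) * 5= -458755 /6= -76459.17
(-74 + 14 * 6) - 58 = -48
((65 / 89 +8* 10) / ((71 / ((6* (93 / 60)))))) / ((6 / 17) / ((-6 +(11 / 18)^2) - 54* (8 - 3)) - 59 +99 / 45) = -1014436088955 / 5449058265352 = -0.19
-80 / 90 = -8 / 9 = -0.89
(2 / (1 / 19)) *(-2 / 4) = -19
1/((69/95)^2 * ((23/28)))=252700/109503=2.31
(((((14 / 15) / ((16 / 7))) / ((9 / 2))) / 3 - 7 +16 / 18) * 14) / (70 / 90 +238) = -9851 / 27630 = -0.36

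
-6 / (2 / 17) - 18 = -69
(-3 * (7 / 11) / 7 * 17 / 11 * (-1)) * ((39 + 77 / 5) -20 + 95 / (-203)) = 159681 / 11165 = 14.30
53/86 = 0.62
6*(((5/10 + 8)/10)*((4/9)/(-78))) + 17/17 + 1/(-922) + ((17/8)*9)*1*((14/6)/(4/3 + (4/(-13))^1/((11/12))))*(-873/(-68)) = 575.21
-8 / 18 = -4 / 9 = -0.44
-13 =-13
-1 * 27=-27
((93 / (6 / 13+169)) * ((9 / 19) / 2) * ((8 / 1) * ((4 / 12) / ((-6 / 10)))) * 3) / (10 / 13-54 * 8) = 471510 / 117325171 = 0.00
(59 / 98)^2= 3481 / 9604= 0.36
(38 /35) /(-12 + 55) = 38 /1505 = 0.03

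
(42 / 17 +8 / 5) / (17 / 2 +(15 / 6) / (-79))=27334 / 56865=0.48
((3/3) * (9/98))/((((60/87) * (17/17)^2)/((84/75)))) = 261/1750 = 0.15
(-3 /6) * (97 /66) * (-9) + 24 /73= 22299 /3212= 6.94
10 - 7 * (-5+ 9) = -18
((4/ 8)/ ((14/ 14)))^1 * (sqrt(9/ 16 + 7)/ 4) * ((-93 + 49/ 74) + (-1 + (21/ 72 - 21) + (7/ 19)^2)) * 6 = -401676451/ 1709696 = -234.94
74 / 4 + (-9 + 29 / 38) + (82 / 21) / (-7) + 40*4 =473987 / 2793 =169.71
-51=-51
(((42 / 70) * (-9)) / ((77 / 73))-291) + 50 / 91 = -1479328 / 5005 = -295.57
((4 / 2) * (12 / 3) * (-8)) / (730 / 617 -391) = 39488 / 240517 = 0.16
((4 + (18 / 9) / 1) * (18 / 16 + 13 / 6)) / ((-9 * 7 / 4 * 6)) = -79 / 378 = -0.21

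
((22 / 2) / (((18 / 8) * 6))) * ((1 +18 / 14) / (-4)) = -88 / 189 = -0.47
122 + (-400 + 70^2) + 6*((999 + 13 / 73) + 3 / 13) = 10076912 / 949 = 10618.45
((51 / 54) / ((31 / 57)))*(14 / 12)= 2261 / 1116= 2.03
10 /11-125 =-1365 /11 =-124.09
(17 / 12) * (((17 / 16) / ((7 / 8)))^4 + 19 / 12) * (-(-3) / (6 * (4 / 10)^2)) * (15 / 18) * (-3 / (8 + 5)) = -920207875 / 287659008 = -3.20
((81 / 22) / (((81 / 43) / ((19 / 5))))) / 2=817 / 220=3.71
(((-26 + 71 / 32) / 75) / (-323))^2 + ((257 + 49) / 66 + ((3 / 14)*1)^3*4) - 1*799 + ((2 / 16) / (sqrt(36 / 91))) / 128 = -794.32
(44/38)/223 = 22/4237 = 0.01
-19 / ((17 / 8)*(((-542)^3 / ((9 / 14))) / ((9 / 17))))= 0.00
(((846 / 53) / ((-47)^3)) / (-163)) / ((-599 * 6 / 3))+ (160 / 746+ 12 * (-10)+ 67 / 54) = -27294242539442999 / 230244149660958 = -118.54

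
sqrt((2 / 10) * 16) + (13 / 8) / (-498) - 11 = -9.21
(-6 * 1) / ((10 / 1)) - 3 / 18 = -23 / 30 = -0.77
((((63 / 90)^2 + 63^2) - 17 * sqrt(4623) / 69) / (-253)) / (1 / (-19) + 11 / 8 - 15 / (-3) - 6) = -307838 / 6325 + 2584 * sqrt(4623) / 855393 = -48.46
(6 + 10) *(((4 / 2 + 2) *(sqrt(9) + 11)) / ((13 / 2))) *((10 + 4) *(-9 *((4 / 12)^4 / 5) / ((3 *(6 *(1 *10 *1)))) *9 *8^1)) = -50176 / 2925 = -17.15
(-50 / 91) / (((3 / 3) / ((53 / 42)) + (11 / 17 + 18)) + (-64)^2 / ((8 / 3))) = -45050 / 127532041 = -0.00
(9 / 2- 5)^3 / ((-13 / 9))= 9 / 104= 0.09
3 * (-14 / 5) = -42 / 5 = -8.40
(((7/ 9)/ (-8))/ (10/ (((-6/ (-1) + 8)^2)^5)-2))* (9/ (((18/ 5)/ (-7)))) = -2214605952160/ 2603291894739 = -0.85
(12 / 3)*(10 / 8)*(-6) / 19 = -30 / 19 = -1.58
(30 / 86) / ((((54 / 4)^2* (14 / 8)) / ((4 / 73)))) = 320 / 5339439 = 0.00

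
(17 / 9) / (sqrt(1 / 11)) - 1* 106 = -106 +17* sqrt(11) / 9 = -99.74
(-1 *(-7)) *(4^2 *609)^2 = 664618752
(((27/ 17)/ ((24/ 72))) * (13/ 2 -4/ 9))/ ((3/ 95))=31065/ 34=913.68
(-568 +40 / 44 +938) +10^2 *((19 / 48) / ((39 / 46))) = 1074895 / 2574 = 417.60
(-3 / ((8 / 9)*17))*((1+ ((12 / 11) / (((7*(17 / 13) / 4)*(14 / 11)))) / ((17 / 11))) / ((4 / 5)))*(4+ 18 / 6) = -2375055 / 1100512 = -2.16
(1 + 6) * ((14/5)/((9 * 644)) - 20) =-289793/2070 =-140.00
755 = 755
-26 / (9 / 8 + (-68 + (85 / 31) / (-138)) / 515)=-26.19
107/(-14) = -107/14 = -7.64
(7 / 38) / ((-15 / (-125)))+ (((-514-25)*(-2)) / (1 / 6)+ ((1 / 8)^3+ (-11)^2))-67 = 190382905 / 29184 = 6523.54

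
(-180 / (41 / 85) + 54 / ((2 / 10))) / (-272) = 2115 / 5576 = 0.38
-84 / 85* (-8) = 672 / 85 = 7.91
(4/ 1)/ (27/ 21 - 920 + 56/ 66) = -924/ 212027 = -0.00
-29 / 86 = -0.34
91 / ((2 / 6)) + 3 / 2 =549 / 2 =274.50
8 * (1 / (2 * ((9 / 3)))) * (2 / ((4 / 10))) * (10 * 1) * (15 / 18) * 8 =4000 / 9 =444.44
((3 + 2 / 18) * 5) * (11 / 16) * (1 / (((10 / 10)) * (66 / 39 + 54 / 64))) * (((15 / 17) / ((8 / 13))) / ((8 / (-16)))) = -130130 / 10761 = -12.09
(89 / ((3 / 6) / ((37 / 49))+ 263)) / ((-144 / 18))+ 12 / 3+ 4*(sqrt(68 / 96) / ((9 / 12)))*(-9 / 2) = 308883 / 78044-2*sqrt(102) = -16.24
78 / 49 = 1.59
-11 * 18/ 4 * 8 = -396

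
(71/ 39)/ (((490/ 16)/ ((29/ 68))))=4118/ 162435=0.03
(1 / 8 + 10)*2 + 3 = 93 / 4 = 23.25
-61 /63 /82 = -61 /5166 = -0.01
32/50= 16/25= 0.64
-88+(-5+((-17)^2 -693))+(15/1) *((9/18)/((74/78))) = -36193/74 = -489.09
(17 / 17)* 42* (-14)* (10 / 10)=-588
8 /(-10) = -4 /5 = -0.80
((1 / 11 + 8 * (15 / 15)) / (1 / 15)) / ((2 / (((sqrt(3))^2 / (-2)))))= -4005 / 44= -91.02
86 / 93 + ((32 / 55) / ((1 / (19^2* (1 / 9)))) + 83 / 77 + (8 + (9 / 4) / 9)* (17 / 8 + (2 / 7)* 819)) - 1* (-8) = 6810527863 / 3437280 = 1981.37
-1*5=-5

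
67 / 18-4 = -5 / 18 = -0.28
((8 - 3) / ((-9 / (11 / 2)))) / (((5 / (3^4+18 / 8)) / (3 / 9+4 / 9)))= -2849 / 72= -39.57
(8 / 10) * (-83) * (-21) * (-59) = -411348 / 5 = -82269.60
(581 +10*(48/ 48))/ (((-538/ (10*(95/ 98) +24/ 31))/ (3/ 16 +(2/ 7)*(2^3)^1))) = -2603105007/ 91528864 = -28.44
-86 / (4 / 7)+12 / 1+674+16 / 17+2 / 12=27367 / 51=536.61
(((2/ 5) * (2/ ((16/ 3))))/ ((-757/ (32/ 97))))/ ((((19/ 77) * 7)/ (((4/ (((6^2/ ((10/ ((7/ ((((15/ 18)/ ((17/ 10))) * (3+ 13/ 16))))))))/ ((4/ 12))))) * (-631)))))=0.00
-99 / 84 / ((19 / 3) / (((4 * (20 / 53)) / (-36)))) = 55 / 7049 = 0.01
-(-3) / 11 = 3 / 11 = 0.27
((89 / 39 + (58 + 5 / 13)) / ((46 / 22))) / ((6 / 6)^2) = 2002 / 69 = 29.01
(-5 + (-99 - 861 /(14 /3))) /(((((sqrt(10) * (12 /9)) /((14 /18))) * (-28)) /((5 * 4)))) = 577 * sqrt(10) /48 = 38.01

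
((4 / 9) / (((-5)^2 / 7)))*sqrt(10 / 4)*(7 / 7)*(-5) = -14*sqrt(10) / 45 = -0.98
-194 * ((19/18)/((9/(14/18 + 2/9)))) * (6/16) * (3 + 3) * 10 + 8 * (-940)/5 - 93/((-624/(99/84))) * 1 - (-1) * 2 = -105553705/52416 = -2013.77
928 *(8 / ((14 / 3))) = 11136 / 7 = 1590.86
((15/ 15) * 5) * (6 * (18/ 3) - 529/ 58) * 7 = 54565/ 58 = 940.78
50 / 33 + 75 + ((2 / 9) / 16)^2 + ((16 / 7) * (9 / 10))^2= 5640545891 / 69854400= 80.75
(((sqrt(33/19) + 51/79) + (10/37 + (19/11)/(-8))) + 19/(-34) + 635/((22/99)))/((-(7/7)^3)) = -12495915895/4372808 - sqrt(627)/19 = -2858.96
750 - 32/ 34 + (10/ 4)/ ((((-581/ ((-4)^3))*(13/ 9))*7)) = 673283794/ 898807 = 749.09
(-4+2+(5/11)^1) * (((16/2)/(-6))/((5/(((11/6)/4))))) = 17/90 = 0.19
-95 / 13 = -7.31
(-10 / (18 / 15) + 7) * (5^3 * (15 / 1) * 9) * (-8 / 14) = 90000 / 7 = 12857.14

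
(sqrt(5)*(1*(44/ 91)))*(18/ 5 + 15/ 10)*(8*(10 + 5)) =26928*sqrt(5)/ 91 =661.68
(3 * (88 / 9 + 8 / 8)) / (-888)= -0.04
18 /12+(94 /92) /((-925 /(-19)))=32359 /21275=1.52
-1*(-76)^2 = -5776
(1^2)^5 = 1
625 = 625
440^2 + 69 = 193669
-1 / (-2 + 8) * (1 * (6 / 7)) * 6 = -6 / 7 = -0.86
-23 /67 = -0.34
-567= -567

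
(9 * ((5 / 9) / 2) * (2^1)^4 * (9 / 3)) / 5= 24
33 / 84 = 11 / 28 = 0.39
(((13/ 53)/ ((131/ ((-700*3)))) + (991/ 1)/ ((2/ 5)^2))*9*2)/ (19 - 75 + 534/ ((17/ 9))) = 26301254625/ 53516644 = 491.46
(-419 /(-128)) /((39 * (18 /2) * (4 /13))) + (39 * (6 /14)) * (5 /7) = 8107571 /677376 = 11.97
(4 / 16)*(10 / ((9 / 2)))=5 / 9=0.56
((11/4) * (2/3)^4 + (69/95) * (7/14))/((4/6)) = 13949/10260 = 1.36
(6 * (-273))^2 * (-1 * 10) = -26830440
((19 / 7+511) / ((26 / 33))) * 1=59334 / 91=652.02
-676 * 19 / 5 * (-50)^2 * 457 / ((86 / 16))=-23478832000 / 43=-546019348.84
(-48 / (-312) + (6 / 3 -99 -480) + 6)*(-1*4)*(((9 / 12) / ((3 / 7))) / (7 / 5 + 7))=37105 / 78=475.71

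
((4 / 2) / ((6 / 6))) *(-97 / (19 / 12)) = -2328 / 19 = -122.53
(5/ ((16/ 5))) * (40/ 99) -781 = -154513/ 198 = -780.37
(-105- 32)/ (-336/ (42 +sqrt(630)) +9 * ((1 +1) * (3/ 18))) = 1096 * sqrt(70)/ 305 +2329/ 61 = 68.25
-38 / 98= -19 / 49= -0.39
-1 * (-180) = 180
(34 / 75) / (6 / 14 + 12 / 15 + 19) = 119 / 5310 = 0.02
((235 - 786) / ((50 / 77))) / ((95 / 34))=-303.69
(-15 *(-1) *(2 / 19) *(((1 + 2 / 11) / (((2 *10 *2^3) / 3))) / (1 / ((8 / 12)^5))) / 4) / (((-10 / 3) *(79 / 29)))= -377 / 2971980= -0.00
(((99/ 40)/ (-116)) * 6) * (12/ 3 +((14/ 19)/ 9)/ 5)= -56661/ 110200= -0.51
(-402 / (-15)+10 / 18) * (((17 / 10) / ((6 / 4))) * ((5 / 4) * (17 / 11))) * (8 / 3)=711518 / 4455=159.71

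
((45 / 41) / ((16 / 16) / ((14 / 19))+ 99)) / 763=0.00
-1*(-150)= 150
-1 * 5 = -5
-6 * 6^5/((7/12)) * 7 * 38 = -21275136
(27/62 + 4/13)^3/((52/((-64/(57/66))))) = -9456559156/16166354269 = -0.58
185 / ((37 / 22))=110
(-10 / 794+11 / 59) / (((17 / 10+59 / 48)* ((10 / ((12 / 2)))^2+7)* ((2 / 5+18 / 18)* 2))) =2748600 / 1267910413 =0.00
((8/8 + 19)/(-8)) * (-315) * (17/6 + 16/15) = 12285/4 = 3071.25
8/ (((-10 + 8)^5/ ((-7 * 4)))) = 7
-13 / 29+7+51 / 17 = 277 / 29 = 9.55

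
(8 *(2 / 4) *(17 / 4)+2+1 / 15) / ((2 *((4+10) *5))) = 143 / 1050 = 0.14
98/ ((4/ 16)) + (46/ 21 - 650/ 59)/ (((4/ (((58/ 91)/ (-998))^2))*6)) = 3004432863813337/ 7664369553477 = 392.00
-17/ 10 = -1.70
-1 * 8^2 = -64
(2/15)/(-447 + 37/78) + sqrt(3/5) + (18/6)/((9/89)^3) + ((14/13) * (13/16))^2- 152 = sqrt(15)/5 + 7447487570051/2708303040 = 2750.65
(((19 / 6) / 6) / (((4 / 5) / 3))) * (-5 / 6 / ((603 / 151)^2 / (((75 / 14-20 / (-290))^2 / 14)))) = -52562558744275 / 241661359795968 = -0.22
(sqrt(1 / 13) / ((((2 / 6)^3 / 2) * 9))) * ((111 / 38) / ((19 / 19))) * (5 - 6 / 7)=9657 * sqrt(13) / 1729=20.14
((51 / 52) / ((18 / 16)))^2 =1156 / 1521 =0.76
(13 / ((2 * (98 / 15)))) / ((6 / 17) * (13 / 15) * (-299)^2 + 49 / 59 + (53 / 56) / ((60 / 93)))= 521560 / 14337024289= 0.00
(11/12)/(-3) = -11/36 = -0.31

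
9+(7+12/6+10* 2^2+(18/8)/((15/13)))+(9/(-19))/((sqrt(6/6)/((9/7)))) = 157847/2660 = 59.34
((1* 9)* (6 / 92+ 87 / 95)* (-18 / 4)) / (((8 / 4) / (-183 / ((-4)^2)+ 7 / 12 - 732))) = 4127262093 / 279680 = 14757.09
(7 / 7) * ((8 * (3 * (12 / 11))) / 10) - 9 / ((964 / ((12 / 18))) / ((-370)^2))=-11259546 / 13255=-849.46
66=66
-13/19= -0.68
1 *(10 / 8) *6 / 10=3 / 4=0.75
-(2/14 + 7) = -50/7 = -7.14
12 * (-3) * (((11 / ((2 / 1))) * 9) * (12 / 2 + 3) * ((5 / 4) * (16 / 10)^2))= -256608 / 5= -51321.60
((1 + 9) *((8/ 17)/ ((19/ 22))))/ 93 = 1760/ 30039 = 0.06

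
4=4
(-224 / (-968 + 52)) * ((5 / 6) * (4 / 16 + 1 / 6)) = 175 / 2061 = 0.08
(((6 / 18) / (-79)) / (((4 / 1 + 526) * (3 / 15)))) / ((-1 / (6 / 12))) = 1 / 50244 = 0.00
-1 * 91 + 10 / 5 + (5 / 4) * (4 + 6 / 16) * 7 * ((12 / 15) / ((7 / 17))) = -117 / 8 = -14.62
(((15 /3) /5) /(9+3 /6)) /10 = 1 /95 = 0.01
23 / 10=2.30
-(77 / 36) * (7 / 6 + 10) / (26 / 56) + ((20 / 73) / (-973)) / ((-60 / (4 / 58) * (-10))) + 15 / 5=-350245064669 / 7230041910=-48.44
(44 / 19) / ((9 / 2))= 88 / 171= 0.51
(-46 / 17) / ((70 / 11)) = -253 / 595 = -0.43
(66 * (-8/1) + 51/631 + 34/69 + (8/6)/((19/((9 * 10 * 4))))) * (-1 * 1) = 415410041/827241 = 502.16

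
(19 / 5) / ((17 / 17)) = 19 / 5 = 3.80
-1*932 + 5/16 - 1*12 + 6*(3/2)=-14955/16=-934.69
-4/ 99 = -0.04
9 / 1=9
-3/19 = -0.16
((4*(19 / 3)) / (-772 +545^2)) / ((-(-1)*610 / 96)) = 1216 / 90357165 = 0.00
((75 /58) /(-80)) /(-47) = 15 /43616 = 0.00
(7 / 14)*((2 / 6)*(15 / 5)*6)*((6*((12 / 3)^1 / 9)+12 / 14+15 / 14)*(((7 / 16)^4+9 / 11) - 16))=-2107193493 / 10092544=-208.79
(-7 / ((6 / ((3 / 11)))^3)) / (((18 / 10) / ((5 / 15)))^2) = -175 / 7762392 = -0.00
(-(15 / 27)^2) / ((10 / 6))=-5 / 27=-0.19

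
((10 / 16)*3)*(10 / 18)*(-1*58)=-60.42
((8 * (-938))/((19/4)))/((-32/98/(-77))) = -7078148/19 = -372534.11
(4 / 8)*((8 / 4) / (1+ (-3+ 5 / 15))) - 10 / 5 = -13 / 5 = -2.60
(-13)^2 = 169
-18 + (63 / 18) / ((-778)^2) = -21790217 / 1210568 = -18.00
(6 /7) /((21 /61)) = 2.49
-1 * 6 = -6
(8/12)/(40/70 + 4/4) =14/33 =0.42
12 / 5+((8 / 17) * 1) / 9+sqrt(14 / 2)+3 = sqrt(7)+4171 / 765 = 8.10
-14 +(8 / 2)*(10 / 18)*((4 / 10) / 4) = -124 / 9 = -13.78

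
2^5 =32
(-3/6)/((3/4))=-2/3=-0.67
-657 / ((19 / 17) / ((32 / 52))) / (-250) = 44676 / 30875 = 1.45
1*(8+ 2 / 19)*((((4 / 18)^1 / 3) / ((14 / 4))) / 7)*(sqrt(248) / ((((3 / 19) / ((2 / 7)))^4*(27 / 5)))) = 96574720*sqrt(62) / 992436543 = 0.77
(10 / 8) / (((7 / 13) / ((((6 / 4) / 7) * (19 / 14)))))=3705 / 5488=0.68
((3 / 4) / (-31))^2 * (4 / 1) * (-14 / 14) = -9 / 3844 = -0.00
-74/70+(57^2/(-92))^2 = 369146867/296240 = 1246.11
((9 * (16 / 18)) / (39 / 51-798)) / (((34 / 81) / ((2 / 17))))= -648 / 230401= -0.00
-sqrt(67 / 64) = -sqrt(67) / 8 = -1.02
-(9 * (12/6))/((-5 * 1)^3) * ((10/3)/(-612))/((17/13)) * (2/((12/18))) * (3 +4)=-91/7225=-0.01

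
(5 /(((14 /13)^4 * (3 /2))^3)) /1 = 116490425612405 /191341954266624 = 0.61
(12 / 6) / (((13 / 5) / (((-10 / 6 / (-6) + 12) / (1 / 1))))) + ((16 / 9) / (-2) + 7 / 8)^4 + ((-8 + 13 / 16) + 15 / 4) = 161429761 / 26873856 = 6.01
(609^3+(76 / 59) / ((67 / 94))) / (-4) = -892850396281 / 15812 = -56466632.70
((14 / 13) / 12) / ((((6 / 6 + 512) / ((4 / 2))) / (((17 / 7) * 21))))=119 / 6669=0.02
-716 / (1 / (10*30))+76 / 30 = -3221962 / 15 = -214797.47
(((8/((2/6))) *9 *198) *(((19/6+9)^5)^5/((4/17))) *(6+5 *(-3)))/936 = -7160001438283887705419844598689185408720619603091/3041923822132396032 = -2353774077506224071818180000000.00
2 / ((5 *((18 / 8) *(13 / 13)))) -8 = -352 / 45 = -7.82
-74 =-74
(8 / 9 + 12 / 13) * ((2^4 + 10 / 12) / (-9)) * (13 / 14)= -5353 / 1701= -3.15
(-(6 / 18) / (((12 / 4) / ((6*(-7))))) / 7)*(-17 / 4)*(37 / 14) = -629 / 84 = -7.49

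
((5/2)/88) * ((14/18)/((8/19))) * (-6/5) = -133/2112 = -0.06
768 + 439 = 1207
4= 4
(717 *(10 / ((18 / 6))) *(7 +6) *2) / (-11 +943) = 15535 / 233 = 66.67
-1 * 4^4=-256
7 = 7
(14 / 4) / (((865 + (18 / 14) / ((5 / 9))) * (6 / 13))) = 3185 / 364272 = 0.01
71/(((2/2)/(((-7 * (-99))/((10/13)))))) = 639639/10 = 63963.90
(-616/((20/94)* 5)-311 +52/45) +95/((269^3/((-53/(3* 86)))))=-334798201178251/376649859150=-888.88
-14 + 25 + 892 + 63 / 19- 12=16992 / 19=894.32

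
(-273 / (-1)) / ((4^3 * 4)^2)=0.00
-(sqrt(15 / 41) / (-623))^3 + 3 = 15 * sqrt(615) / 406473140927 + 3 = 3.00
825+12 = 837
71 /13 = 5.46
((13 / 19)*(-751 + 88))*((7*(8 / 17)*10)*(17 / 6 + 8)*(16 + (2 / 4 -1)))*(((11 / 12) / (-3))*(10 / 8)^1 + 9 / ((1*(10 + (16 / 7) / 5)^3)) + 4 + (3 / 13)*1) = -1502439959622875 / 155255004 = -9677240.16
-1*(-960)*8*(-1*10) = -76800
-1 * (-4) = 4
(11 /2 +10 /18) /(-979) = -109 /17622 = -0.01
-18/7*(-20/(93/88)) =10560/217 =48.66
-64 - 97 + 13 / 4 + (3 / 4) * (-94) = -913 / 4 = -228.25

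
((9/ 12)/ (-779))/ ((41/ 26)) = -39/ 63878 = -0.00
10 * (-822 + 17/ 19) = -156010/ 19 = -8211.05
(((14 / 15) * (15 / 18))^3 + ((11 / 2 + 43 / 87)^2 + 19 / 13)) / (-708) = -1207099837 / 22571484624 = -0.05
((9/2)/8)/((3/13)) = 39/16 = 2.44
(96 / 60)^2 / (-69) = -64 / 1725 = -0.04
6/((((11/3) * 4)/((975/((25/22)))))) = 351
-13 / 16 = -0.81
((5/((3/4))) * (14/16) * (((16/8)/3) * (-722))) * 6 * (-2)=101080/3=33693.33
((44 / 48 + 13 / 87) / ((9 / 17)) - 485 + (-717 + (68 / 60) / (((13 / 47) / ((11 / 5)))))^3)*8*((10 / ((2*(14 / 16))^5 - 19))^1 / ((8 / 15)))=19535104436720710257152 / 949363520625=20577054007.57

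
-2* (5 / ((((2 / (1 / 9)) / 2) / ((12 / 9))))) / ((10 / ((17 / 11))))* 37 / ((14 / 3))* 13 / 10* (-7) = 16.52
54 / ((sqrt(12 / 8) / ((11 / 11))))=44.09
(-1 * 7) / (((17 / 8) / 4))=-224 / 17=-13.18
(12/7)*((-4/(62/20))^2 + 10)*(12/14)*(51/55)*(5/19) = 2166480/517979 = 4.18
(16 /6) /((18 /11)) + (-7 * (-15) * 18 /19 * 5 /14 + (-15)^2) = 134486 /513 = 262.16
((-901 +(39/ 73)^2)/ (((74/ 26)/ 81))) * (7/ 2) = -17690060934/ 197173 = -89718.48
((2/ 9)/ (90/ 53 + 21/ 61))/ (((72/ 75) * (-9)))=-80825/ 6418116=-0.01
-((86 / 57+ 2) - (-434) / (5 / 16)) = -396808 / 285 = -1392.31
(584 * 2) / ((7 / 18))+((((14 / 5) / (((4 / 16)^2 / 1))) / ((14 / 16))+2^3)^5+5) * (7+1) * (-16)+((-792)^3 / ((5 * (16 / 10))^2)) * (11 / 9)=-2036154938021496 / 21875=-93081368595.27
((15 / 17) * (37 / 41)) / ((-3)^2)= 185 / 2091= 0.09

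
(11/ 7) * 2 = 22/ 7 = 3.14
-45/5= -9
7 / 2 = 3.50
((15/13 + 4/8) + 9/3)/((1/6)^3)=13068/13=1005.23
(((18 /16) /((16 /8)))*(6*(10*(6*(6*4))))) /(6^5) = 5 /8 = 0.62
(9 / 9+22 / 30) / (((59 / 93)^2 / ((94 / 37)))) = 7046052 / 643985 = 10.94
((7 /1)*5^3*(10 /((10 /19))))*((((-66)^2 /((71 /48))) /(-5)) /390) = -23173920 /923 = -25107.17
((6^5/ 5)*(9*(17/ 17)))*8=559872/ 5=111974.40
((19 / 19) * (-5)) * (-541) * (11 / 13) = 29755 / 13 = 2288.85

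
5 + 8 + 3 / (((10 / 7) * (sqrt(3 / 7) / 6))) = 13 + 21 * sqrt(21) / 5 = 32.25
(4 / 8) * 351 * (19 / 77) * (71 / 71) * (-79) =-526851 / 154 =-3421.11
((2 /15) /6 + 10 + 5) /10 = 338 /225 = 1.50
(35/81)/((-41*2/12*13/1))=-0.00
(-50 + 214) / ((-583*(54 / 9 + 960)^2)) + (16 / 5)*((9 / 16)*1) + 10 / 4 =4.30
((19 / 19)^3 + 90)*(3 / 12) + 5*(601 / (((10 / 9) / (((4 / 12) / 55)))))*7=30247 / 220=137.49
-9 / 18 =-1 / 2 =-0.50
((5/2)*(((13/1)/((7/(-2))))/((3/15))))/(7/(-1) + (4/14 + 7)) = -325/2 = -162.50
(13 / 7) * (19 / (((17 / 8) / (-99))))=-195624 / 119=-1643.90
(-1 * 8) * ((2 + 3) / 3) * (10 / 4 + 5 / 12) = -350 / 9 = -38.89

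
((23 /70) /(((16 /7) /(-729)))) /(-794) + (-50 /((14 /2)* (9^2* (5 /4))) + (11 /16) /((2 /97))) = 2406231619 /72031680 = 33.41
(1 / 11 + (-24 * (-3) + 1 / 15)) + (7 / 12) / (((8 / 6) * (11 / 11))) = 191651 / 2640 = 72.60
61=61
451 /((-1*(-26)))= 451 /26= 17.35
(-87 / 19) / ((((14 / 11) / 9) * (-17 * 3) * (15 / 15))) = 2871 / 4522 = 0.63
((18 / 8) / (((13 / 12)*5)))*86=2322 / 65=35.72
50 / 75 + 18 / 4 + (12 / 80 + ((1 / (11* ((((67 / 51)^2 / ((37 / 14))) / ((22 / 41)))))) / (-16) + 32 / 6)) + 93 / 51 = 21847270507 / 1752146480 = 12.47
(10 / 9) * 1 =10 / 9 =1.11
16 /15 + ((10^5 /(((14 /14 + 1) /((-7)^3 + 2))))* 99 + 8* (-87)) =-25319260424 /15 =-1687950694.93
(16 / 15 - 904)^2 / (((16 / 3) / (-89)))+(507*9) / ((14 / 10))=-7140981383 / 525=-13601869.30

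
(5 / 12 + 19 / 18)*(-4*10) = -530 / 9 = -58.89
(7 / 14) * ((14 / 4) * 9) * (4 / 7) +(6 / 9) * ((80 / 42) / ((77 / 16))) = 44939 / 4851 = 9.26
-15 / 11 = -1.36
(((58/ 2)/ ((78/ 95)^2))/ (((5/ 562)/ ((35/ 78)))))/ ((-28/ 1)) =-73544725/ 949104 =-77.49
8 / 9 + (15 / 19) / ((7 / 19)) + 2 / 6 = 212 / 63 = 3.37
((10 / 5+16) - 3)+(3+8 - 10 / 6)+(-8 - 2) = 43 / 3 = 14.33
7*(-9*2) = -126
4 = 4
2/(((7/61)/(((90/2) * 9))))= 49410/7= 7058.57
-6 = -6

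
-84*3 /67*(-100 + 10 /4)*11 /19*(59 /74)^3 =27753891165 /257925076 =107.60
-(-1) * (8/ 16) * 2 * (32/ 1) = 32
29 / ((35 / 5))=29 / 7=4.14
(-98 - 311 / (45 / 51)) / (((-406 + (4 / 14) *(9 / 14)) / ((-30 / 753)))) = -0.04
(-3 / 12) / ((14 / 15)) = -15 / 56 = -0.27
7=7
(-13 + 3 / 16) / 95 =-41 / 304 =-0.13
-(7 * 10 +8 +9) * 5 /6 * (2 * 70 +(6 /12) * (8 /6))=-30595 /3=-10198.33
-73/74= -0.99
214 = 214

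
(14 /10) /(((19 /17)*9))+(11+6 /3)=11234 /855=13.14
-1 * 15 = -15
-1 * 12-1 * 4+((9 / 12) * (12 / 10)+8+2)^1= -51 / 10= -5.10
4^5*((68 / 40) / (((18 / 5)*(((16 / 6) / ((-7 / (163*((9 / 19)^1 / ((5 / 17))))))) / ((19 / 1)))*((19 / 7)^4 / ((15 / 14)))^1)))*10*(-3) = 9604000 / 176529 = 54.40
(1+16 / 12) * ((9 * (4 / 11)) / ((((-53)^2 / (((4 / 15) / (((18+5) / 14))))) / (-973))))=-1525664 / 3553385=-0.43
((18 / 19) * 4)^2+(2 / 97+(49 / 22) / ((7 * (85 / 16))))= 472798902 / 32740895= 14.44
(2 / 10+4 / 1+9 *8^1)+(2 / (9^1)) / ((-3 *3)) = 30851 / 405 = 76.18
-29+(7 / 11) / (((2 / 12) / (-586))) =-24931 / 11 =-2266.45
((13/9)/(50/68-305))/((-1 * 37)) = 442/3444885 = 0.00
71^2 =5041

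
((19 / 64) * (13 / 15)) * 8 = 247 / 120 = 2.06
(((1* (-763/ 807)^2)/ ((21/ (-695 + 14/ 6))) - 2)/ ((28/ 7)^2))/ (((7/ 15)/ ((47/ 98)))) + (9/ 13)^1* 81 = 3767283504637/ 69694062984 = 54.05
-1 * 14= -14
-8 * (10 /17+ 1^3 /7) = -696 /119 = -5.85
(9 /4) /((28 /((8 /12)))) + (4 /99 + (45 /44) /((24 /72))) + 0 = 17531 /5544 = 3.16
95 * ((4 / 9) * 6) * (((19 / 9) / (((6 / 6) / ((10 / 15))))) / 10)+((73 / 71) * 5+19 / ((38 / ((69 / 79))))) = 37465673 / 908658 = 41.23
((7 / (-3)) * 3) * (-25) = 175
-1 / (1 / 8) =-8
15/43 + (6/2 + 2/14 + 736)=222587/301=739.49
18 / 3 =6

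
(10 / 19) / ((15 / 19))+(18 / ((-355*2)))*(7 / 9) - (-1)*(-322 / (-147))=7051 / 2485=2.84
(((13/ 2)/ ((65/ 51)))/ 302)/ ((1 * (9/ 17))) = 289/ 9060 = 0.03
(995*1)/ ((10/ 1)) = 199/ 2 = 99.50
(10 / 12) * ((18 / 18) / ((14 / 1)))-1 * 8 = -667 / 84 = -7.94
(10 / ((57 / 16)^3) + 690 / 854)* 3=3.09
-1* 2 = -2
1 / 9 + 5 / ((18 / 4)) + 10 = 101 / 9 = 11.22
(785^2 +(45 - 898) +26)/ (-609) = -87914/ 87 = -1010.51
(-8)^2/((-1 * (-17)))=64/17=3.76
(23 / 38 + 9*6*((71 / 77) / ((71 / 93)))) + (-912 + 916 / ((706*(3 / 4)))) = -2616622963 / 3098634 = -844.44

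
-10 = -10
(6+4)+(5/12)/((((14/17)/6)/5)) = 705/28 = 25.18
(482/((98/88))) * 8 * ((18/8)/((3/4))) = 508992/49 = 10387.59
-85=-85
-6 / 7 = -0.86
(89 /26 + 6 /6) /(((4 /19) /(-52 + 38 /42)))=-2344505 /2184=-1073.49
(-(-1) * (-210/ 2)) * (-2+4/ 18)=560/ 3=186.67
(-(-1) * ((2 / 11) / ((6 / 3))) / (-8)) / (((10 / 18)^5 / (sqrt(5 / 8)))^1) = -59049 * sqrt(10) / 1100000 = -0.17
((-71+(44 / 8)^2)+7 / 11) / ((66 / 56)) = -12355 / 363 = -34.04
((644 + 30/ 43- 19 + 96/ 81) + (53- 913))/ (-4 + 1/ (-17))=4601033/ 80109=57.43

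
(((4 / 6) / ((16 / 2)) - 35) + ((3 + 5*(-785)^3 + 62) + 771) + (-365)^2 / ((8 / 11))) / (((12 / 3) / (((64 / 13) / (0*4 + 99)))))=-116087958698 / 3861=-30066811.37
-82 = -82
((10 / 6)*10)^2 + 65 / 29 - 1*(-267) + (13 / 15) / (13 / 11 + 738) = 5804408101 / 10610955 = 547.02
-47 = -47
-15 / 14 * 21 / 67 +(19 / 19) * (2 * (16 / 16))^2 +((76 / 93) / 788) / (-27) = 242878951 / 66285378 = 3.66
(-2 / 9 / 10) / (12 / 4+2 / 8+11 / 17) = -68 / 11925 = -0.01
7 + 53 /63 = 7.84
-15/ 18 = -5/ 6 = -0.83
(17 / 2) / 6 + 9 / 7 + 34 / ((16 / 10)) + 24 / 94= 24.21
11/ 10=1.10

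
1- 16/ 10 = -3/ 5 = -0.60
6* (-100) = -600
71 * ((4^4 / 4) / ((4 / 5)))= 5680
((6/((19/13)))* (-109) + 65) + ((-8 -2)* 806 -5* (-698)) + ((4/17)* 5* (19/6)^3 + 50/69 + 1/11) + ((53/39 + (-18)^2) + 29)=-261588927751/57366738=-4559.94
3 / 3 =1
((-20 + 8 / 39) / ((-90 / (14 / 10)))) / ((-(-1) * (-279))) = -2702 / 2448225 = -0.00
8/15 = 0.53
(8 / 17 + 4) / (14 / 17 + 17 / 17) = 76 / 31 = 2.45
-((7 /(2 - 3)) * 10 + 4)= 66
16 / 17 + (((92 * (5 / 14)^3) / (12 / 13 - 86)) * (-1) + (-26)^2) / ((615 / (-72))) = -51696650762 / 661031315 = -78.21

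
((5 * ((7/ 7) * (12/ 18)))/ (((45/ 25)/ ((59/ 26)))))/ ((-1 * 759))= -1475/ 266409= -0.01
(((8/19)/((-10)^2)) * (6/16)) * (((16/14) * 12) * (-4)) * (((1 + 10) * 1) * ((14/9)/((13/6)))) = -0.68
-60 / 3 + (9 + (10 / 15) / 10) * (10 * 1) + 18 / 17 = 3658 / 51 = 71.73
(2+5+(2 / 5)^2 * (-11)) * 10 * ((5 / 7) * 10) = 2620 / 7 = 374.29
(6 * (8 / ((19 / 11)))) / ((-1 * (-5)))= 528 / 95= 5.56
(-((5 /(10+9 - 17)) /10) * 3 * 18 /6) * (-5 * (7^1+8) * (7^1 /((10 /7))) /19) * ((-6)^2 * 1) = 59535 /38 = 1566.71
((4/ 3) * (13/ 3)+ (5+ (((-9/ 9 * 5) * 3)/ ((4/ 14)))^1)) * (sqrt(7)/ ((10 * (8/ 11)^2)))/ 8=-2.61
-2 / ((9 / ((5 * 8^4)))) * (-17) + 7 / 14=1392649 / 18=77369.39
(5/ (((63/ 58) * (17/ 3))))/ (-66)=-0.01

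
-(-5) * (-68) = -340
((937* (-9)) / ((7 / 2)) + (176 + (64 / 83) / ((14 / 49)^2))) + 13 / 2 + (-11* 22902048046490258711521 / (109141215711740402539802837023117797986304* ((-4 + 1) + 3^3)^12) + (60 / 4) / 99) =-2217.33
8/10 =4/5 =0.80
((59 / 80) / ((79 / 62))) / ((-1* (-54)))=1829 / 170640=0.01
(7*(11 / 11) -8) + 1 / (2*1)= -1 / 2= -0.50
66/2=33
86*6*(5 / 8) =645 / 2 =322.50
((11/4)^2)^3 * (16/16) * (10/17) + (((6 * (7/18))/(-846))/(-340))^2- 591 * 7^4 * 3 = -101429897644713206707/23828189644800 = -4256718.58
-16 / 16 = -1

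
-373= -373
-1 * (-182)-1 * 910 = -728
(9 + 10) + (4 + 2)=25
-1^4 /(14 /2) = -1 /7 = -0.14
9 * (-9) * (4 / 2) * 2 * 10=-3240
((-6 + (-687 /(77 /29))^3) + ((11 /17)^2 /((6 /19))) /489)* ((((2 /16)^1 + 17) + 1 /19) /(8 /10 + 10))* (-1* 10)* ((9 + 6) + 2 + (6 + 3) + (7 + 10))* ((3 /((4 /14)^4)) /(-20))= -26349093541547418432716765 /98810268429312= -266663515446.24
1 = 1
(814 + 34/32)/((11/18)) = 117369/88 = 1333.74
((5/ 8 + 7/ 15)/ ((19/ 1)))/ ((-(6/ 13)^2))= -22139/ 82080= -0.27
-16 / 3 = -5.33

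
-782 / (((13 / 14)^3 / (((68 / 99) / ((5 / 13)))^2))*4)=-2480554048 / 3185325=-778.74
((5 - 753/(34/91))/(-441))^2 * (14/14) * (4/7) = 4672132609/393435063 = 11.88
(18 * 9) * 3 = 486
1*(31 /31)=1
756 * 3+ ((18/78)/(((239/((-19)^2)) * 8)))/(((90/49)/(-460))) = 84153265/37284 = 2257.09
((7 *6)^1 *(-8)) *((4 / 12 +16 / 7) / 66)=-13.33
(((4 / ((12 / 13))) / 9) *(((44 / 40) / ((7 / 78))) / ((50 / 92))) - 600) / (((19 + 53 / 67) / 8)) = -1243382248 / 5221125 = -238.14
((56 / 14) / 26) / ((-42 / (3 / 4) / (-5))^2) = 25 / 20384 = 0.00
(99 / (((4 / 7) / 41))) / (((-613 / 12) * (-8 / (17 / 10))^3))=418779207 / 313856000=1.33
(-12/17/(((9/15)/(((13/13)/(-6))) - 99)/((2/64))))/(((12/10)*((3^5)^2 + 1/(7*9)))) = 175/57676244352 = 0.00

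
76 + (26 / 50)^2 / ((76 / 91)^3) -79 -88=-24839406501 / 274360000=-90.54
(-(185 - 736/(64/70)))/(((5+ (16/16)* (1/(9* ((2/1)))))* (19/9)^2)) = 27.52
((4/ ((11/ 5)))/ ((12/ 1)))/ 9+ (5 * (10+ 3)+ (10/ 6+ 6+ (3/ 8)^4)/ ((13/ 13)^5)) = 72.70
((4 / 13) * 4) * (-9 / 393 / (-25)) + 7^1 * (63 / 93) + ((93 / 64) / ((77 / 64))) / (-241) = 116044317516 / 24491992525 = 4.74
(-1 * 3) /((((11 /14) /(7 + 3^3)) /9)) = -12852 /11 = -1168.36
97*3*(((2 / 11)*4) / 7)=2328 / 77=30.23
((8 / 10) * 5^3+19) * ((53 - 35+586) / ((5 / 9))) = 646884 / 5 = 129376.80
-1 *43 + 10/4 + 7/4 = -155/4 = -38.75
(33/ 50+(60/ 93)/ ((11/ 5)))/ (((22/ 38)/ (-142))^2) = 59154451306/ 1031525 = 57346.60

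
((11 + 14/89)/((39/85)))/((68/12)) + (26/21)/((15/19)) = 2135533/364455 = 5.86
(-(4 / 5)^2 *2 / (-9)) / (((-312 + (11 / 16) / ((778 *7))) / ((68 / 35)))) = -27086848 / 30584723625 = -0.00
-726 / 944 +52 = 24181 / 472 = 51.23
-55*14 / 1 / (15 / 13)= -667.33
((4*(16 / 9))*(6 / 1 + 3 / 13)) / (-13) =-576 / 169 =-3.41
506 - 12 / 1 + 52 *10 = 1014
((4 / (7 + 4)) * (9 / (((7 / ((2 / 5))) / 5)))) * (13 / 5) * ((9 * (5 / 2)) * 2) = 8424 / 77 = 109.40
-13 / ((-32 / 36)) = 117 / 8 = 14.62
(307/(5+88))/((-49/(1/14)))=-307/63798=-0.00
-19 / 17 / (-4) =19 / 68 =0.28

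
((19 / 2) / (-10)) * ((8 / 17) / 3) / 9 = -38 / 2295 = -0.02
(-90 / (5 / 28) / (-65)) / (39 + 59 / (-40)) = 4032 / 19513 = 0.21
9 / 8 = 1.12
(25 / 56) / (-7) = -25 / 392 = -0.06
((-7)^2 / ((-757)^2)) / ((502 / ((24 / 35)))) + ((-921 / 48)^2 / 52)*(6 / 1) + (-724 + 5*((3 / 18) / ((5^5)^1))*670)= -244610325750521177 / 359012906304000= -681.34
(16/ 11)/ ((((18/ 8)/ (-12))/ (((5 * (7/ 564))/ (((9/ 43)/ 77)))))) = -674240/ 3807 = -177.11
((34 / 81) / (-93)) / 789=-34 / 5943537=-0.00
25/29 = 0.86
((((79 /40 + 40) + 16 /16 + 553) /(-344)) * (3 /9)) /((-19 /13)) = 309907 /784320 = 0.40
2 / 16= 1 / 8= 0.12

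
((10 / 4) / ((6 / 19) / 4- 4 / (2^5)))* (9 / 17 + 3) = -22800 / 119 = -191.60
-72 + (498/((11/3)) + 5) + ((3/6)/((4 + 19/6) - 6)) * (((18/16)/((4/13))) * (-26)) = 34591/1232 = 28.08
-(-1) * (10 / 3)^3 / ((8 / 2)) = 9.26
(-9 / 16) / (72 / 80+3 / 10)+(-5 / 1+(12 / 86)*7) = -6181 / 1376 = -4.49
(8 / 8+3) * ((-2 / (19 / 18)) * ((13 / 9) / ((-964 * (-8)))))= -13 / 9158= -0.00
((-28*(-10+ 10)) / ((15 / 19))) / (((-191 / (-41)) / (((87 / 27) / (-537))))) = 0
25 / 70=5 / 14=0.36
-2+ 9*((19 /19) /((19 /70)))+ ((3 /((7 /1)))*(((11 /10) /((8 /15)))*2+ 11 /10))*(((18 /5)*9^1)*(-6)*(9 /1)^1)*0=592 /19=31.16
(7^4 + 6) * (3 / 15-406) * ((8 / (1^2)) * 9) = -351633816 / 5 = -70326763.20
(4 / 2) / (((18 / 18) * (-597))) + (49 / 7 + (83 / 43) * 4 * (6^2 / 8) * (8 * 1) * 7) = 1952.67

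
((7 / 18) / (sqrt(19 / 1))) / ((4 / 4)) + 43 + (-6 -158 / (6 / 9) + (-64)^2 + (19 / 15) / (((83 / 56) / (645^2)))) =7 * sqrt(19) / 342 + 29833408 / 83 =359438.74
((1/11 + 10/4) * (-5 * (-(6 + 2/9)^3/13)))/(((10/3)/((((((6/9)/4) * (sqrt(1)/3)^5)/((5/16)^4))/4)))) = 6833569792/5277504375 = 1.29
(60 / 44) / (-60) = -1 / 44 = -0.02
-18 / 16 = -9 / 8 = -1.12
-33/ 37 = -0.89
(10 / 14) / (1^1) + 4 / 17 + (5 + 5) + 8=2255 / 119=18.95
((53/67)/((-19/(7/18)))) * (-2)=371/11457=0.03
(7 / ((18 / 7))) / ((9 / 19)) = 931 / 162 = 5.75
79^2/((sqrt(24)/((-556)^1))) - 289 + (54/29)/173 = -867499 * sqrt(6)/3 - 1449859/5017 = -708598.96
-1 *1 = -1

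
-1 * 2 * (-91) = 182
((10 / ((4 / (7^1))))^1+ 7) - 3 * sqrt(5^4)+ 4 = -93 / 2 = -46.50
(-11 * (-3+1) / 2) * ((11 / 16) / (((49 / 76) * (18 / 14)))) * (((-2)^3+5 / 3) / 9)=-43681 / 6804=-6.42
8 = 8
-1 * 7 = -7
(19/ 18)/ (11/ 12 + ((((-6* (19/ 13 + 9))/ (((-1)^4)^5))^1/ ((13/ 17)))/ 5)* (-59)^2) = -32110/ 1738355667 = -0.00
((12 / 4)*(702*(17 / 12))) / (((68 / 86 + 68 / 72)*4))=135837 / 316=429.86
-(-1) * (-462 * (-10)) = 4620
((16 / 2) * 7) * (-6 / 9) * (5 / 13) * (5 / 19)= -2800 / 741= -3.78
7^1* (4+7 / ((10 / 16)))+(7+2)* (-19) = -323 / 5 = -64.60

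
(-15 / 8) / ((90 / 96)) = -2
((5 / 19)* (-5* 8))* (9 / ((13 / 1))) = -7.29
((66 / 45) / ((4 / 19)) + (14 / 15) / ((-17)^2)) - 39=-92567 / 2890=-32.03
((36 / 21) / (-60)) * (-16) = 16 / 35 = 0.46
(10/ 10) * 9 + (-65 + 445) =389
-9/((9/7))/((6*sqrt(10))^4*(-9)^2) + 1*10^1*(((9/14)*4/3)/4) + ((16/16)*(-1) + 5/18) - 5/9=63568751/73483200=0.87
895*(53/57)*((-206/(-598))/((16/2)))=4885805/136344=35.83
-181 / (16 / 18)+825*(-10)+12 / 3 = -8449.62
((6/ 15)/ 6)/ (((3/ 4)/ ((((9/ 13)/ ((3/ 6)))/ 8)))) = 1/ 65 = 0.02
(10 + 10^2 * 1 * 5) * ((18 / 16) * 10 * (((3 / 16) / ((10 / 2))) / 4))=6885 / 128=53.79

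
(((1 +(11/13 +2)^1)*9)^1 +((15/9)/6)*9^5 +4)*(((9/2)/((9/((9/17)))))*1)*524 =503985951/221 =2280479.42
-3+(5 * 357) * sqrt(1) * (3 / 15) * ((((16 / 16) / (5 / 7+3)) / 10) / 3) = 53 / 260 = 0.20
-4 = -4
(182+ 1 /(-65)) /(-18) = -3943 /390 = -10.11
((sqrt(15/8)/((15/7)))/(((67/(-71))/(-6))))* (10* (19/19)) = 497* sqrt(30)/67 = 40.63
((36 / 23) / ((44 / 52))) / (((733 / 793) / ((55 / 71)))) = 1855620 / 1196989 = 1.55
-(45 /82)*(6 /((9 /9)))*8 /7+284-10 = 77558 /287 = 270.24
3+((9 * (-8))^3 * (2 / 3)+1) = -248828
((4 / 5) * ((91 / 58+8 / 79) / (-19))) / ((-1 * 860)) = 7653 / 93587350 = 0.00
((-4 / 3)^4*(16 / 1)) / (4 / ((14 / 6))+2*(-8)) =-3.54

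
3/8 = 0.38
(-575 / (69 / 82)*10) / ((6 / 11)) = -112750 / 9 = -12527.78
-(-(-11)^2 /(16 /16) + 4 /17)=2053 /17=120.76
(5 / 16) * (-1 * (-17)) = 85 / 16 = 5.31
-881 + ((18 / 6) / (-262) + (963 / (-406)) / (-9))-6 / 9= -70318373 / 79779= -881.41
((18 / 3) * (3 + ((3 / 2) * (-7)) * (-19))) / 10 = 243 / 2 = 121.50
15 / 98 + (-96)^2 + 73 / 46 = 10388393 / 1127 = 9217.74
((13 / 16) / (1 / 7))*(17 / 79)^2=26299 / 99856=0.26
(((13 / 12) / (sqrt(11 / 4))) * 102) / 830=221 * sqrt(11) / 9130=0.08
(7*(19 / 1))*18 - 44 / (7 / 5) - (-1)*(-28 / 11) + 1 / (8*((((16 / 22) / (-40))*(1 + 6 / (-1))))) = 1454623 / 616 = 2361.40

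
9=9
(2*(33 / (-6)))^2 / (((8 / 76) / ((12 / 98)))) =6897 / 49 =140.76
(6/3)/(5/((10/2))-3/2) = -4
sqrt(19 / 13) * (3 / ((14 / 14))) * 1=3.63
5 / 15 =1 / 3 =0.33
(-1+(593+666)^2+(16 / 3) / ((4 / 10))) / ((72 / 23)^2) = 157221445 / 972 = 161750.46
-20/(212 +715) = -20/927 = -0.02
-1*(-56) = 56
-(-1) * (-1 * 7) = -7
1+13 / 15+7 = 133 / 15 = 8.87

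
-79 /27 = -2.93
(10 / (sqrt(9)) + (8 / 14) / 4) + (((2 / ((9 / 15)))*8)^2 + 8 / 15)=225263 / 315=715.12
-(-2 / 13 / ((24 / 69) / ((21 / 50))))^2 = -233289 / 6760000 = -0.03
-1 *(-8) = 8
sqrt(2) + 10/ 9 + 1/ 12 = 43/ 36 + sqrt(2) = 2.61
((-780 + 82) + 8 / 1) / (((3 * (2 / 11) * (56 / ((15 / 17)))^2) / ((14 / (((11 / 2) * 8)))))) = -25875 / 258944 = -0.10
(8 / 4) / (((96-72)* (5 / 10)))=1 / 6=0.17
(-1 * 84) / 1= -84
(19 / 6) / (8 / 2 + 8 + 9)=19 / 126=0.15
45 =45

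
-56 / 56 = -1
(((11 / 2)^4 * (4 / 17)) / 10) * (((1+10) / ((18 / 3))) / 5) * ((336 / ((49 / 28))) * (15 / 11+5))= 9645.84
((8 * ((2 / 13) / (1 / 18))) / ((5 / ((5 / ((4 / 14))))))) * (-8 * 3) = -24192 / 13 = -1860.92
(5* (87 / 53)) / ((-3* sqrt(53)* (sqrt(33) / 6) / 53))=-290* sqrt(1749) / 583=-20.80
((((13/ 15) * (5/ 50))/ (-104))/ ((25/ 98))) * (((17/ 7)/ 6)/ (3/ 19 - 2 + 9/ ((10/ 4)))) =-2261/ 3006000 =-0.00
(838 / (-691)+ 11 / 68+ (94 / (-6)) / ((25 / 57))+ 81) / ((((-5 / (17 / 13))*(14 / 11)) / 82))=-745.28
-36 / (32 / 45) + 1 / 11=-4447 / 88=-50.53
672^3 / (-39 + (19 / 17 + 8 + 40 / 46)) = -7415912448 / 709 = -10459679.05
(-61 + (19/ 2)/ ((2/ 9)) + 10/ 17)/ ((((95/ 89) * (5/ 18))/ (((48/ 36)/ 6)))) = -106889/ 8075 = -13.24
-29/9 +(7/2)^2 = 325/36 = 9.03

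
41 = 41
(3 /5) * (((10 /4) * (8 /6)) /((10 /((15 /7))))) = 3 /7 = 0.43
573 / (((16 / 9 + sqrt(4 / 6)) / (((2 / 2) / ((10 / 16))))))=330048 / 505 - 61884 * sqrt(6) / 505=353.39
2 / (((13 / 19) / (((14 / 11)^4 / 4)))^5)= 1.62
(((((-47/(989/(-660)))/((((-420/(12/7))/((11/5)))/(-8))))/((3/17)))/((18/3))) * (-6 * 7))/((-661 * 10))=1546864/114402575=0.01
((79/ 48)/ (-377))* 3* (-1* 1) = 79/ 6032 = 0.01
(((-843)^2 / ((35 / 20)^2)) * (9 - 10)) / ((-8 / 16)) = 22740768 / 49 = 464097.31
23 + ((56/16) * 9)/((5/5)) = 109/2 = 54.50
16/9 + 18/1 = 19.78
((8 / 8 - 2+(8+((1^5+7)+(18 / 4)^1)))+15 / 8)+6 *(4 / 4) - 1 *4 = 187 / 8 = 23.38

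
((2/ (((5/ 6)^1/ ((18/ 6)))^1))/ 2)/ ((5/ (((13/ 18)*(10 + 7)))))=221/ 25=8.84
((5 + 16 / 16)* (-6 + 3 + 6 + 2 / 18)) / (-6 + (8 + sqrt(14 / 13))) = 728 / 57- 28* sqrt(182) / 57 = 6.14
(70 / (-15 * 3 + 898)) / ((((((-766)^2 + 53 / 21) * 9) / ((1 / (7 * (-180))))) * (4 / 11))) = -77 / 2270290774392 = -0.00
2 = 2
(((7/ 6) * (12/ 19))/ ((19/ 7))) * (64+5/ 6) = 19061/ 1083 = 17.60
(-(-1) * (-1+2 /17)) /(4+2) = -5 /34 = -0.15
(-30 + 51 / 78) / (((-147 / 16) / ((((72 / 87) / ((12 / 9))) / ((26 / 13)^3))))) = 654 / 2639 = 0.25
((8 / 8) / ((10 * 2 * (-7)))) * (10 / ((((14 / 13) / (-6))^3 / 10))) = 296595 / 2401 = 123.53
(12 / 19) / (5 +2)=12 / 133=0.09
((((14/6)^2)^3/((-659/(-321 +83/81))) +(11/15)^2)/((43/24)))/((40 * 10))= 0.11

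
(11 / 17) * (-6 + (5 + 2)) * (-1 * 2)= -1.29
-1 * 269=-269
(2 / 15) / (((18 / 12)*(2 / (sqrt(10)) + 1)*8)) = 1 / 54 - sqrt(10) / 270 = 0.01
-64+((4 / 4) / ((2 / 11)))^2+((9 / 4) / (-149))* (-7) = -5013 / 149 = -33.64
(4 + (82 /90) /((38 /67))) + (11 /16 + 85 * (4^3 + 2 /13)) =5459.37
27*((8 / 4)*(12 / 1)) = 648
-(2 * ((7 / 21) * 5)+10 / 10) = -13 / 3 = -4.33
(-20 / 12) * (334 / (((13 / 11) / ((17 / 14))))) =-156145 / 273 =-571.96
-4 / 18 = -2 / 9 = -0.22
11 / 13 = 0.85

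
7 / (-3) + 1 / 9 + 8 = 52 / 9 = 5.78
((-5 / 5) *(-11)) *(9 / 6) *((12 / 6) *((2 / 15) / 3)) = 22 / 15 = 1.47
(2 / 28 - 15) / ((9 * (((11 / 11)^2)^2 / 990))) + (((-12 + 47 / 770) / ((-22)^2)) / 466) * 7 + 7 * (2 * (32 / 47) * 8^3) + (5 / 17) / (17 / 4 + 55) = 3238.20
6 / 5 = 1.20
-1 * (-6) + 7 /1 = 13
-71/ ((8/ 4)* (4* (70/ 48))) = -213/ 35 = -6.09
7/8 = 0.88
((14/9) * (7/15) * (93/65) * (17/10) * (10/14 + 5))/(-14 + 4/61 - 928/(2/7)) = -900116/291005325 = -0.00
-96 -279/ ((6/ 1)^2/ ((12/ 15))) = -511/ 5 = -102.20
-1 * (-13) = 13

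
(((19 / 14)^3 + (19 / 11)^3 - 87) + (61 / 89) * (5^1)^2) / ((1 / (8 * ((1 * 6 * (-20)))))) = 2426662767240 / 40631437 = 59723.77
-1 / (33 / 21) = -7 / 11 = -0.64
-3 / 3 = -1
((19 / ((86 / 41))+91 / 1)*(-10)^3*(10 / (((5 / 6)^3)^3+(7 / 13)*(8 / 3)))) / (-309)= 1878902438400000 / 945625235693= 1986.94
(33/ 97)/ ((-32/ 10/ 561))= -92565/ 1552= -59.64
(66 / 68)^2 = 1089 / 1156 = 0.94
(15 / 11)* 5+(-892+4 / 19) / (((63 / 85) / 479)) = -2529511595 / 4389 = -576329.82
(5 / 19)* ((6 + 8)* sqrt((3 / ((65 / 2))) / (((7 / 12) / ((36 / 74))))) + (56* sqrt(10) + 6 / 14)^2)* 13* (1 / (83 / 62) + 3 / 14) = 40212* sqrt(16835) / 408443 + 1742520* sqrt(10) / 11039 + 111568400645 / 1081822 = 103642.03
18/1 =18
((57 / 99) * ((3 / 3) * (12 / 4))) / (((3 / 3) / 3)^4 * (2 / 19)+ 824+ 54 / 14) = 204687 / 98103709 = 0.00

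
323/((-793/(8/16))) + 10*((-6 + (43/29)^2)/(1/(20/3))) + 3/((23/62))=-22598501659/92033994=-245.55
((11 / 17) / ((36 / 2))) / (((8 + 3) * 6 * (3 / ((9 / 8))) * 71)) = 1 / 347616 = 0.00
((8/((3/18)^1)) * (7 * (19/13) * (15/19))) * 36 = 181440/13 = 13956.92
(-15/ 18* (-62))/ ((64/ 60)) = 775/ 16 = 48.44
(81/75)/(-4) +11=1073/100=10.73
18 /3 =6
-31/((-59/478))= 14818/59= 251.15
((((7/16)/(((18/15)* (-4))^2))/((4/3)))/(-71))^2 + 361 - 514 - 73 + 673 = 340240984209313/761165512704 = 447.00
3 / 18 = 1 / 6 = 0.17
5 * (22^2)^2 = 1171280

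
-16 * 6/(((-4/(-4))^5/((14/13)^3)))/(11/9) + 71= -654959/24167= -27.10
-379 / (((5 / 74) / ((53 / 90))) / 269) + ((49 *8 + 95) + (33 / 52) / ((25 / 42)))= -5195218499 / 5850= -888071.54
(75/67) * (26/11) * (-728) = -1419600/737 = -1926.19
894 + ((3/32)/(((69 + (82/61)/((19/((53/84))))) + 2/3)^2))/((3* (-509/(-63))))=41919605921235630855/46889939467466728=894.00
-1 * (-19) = 19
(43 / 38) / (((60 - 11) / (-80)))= -1720 / 931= -1.85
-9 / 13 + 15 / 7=132 / 91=1.45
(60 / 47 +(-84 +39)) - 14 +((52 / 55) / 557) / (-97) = -57.72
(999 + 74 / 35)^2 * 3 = 3683194563 / 1225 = 3006689.44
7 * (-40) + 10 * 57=290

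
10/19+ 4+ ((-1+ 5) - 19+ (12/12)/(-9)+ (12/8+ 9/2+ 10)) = 926/171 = 5.42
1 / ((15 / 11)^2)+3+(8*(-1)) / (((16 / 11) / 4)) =-4154 / 225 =-18.46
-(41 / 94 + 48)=-4553 / 94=-48.44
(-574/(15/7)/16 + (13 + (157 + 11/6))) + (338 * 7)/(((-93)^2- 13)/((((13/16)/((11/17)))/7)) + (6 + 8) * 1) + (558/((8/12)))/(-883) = 730598819461/4738213320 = 154.19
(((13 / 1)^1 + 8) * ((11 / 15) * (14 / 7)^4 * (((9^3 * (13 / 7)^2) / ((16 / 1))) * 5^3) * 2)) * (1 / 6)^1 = 11293425 / 7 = 1613346.43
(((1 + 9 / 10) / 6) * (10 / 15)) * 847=16093 / 90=178.81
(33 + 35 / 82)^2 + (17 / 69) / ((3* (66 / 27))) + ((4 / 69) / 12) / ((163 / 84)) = 929525861375 / 831873108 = 1117.39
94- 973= -879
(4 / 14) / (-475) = -2 / 3325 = -0.00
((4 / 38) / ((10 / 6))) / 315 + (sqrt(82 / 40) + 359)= sqrt(205) / 10 + 3581027 / 9975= 360.43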